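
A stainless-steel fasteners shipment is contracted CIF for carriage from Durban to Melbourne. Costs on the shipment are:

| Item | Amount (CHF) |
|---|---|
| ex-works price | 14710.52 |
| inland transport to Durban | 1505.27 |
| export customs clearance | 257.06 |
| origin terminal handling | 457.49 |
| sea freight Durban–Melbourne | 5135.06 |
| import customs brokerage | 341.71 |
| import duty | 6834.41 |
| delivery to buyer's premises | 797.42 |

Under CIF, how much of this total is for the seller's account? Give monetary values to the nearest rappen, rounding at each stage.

Seller's account: CHF 22065.40

CIF: the seller pays costs through ocean freight and marine insurance to the destination port.
Seller's account: goods 14710.52 + inland to port 1505.27 + export clearance 257.06 + origin terminal 457.49 + freight 5135.06 = 22065.40
Buyer's account: brokerage 341.71 + duty 6834.41 + delivery 797.42 = 7973.54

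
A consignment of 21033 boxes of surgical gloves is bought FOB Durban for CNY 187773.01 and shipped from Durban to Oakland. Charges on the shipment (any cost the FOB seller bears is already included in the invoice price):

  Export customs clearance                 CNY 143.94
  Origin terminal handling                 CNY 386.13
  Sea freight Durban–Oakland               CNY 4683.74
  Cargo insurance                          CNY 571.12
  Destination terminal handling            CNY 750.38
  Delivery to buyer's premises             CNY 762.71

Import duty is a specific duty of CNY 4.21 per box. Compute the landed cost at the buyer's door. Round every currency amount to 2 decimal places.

Total landed cost: CNY 283089.89

FOB: the seller bears costs until goods are on board at the origin port; the buyer bears freight, insurance and all costs thereafter.
Already in the invoice (seller's account under FOB): export clearance, origin terminal — exclude.
CIF value = FOB price + freight + insurance = 187773.01 + 4683.74 + 571.12 = 193027.87
Import duty = 21033 × 4.21 = 88548.93
Buyer bears: freight 4683.74 + insurance 571.12 + destination terminal 750.38 + delivery 762.71 + duty 88548.93 = 95316.88
Landed cost = invoice 187773.01 + 95316.88 = 283089.89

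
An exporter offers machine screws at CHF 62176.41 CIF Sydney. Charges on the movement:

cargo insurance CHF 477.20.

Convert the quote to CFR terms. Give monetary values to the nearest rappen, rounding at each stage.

From CIF to CFR, the seller no longer bears: insurance.
CFR price = 62176.41 − 477.20 = 61699.21

CFR price: CHF 61699.21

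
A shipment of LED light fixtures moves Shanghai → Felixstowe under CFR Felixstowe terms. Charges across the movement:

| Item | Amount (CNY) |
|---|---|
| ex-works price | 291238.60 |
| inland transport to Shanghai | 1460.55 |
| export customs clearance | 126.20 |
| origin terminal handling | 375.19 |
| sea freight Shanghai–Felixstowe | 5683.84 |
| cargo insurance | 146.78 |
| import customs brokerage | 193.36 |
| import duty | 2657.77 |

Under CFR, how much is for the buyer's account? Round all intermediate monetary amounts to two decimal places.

Buyer's account: CNY 2997.91

CFR: the seller pays costs through ocean freight to the destination port, but not insurance.
Seller's account: goods 291238.60 + inland to port 1460.55 + export clearance 126.20 + origin terminal 375.19 + freight 5683.84 = 298884.38
Buyer's account: insurance 146.78 + brokerage 193.36 + duty 2657.77 = 2997.91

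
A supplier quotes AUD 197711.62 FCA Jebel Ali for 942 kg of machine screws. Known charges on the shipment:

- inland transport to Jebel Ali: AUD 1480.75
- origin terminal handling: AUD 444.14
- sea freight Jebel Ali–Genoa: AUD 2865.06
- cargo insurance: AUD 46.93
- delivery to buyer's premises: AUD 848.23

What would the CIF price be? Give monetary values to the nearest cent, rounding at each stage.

CIF price: AUD 201067.75

Not relevant to the conversion: inland to port — on the seller under both FCA and CIF; already in the FCA price and stays in the CIF price. delivery — on the buyer under both terms; not part of either seller's price.
From FCA to CIF, the seller additionally bears: origin terminal, freight, insurance.
CIF price = 197711.62 + 444.14 + 2865.06 + 46.93 = 201067.75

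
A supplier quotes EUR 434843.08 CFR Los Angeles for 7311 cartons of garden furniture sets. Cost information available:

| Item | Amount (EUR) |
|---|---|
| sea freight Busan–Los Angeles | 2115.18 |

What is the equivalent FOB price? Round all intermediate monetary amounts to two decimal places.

From CFR to FOB, the seller no longer bears: freight.
FOB price = 434843.08 − 2115.18 = 432727.90

FOB price: EUR 432727.90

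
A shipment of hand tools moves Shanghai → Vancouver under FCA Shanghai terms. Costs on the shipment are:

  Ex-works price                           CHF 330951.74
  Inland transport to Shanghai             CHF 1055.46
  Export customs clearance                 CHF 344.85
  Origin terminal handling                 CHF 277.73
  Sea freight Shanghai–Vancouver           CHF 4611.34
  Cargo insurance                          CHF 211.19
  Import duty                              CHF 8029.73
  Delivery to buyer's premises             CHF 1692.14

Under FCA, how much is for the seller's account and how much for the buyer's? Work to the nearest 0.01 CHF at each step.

FCA: the seller delivers export-cleared goods to the carrier; the buyer bears costs from that point.
Seller's account: goods 330951.74 + inland to port 1055.46 + export clearance 344.85 = 332352.05
Buyer's account: origin terminal 277.73 + freight 4611.34 + insurance 211.19 + duty 8029.73 + delivery 1692.14 = 14822.13

Seller: CHF 332352.05; buyer: CHF 14822.13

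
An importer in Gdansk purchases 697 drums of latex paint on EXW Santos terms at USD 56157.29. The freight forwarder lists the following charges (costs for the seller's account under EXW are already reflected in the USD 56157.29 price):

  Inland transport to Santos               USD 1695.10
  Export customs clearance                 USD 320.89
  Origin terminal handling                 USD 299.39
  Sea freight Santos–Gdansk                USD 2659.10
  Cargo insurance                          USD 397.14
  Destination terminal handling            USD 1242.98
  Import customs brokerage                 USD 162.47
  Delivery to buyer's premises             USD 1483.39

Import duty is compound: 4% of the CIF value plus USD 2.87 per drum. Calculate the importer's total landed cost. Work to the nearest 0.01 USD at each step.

EXW: the seller makes goods available at their premises; the buyer bears all onward costs.
CIF value = EXW price + inland to port + export clearance + origin terminal + freight + insurance = 56157.29 + 1695.10 + 320.89 + 299.39 + 2659.10 + 397.14 = 61528.91
Ad valorem component: 61528.91 × 4% = 2461.16
Specific component: 697 × 2.87 = 2000.39
Import duty = 2461.16 + 2000.39 = 4461.55
Buyer bears: inland to port 1695.10 + export clearance 320.89 + origin terminal 299.39 + freight 2659.10 + insurance 397.14 + destination terminal 1242.98 + brokerage 162.47 + delivery 1483.39 + duty 4461.55 = 12722.01
Landed cost = invoice 56157.29 + 12722.01 = 68879.30

Total landed cost: USD 68879.30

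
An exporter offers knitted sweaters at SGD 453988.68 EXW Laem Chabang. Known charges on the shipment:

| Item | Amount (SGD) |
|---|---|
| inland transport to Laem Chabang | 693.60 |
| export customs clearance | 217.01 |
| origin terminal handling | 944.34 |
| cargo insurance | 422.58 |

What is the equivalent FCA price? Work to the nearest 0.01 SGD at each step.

Not relevant to the conversion: insurance, origin terminal — on the buyer under both terms; not part of either seller's price.
From EXW to FCA, the seller additionally bears: inland to port, export clearance.
FCA price = 453988.68 + 693.60 + 217.01 = 454899.29

FCA price: SGD 454899.29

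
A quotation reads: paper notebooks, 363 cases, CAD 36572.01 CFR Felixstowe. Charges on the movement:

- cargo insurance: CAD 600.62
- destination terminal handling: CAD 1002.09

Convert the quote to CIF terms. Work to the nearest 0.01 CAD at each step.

CIF price: CAD 37172.63

Not relevant to the conversion: destination terminal — on the buyer under both terms; not part of either seller's price.
From CFR to CIF, the seller additionally bears: insurance.
CIF price = 36572.01 + 600.62 = 37172.63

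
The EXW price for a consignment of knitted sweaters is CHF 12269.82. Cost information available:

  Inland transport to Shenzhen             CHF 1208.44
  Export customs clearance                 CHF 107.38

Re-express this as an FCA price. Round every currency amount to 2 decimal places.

FCA price: CHF 13585.64

From EXW to FCA, the seller additionally bears: inland to port, export clearance.
FCA price = 12269.82 + 1208.44 + 107.38 = 13585.64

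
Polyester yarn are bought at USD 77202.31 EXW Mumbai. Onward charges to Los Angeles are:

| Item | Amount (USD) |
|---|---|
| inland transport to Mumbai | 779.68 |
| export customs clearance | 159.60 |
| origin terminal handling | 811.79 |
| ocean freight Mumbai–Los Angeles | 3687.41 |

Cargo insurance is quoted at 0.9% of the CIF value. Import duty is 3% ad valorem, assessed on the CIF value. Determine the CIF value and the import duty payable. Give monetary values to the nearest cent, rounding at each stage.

Let C be the CIF value. C = EXW price + pre-shipment costs + freight + 0.9% × C
C − 0.9% × C = 77202.31 + 779.68 + 159.60 + 811.79 + 3687.41
0.991 × C = 82640.79
C = 82640.79 / 0.991 = 83391.31
Insurance premium = 0.9% × 83391.31 = 750.52
Import duty = 83391.31 × 3% = 2501.74

CIF value: USD 83391.31; import duty: USD 2501.74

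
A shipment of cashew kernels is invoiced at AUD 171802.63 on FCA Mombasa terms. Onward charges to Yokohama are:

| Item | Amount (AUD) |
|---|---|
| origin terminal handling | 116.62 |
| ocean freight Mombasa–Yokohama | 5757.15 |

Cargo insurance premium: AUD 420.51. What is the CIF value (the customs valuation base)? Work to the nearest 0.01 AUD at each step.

CIF value: AUD 178096.91

CIF = FCA price + pre-shipment costs + freight + insurance
CIF = 171802.63 + 116.62 + 5757.15 + 420.51 = 178096.91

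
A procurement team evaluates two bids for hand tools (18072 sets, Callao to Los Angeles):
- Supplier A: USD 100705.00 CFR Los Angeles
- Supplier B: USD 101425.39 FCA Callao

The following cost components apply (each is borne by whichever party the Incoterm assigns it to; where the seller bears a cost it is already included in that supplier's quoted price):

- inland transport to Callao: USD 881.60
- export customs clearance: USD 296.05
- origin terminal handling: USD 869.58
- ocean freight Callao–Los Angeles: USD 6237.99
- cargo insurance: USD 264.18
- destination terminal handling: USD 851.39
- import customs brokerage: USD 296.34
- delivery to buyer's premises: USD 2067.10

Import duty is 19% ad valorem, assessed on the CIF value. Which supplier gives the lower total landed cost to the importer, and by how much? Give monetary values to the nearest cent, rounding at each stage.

Supplier A is cheaper by USD 9315.28

Supplier A (CFR):
CIF value = CFR price + insurance = 100705.00 + 264.18 = 100969.18
Import duty = 100969.18 × 19% = 19184.14
Buyer bears (A): 264.18 + 851.39 + 296.34 + 2067.10 = 3479.01
Landed cost (A) = invoice 100705.00 + 3479.01 + duty 19184.14 = 123368.15
Supplier B (FCA):
CIF value = FCA price + origin terminal + freight + insurance = 101425.39 + 869.58 + 6237.99 + 264.18 = 108797.14
Import duty = 108797.14 × 19% = 20671.46
Buyer bears (B): 869.58 + 6237.99 + 264.18 + 851.39 + 296.34 + 2067.10 = 10586.58
Landed cost (B) = invoice 101425.39 + 10586.58 + duty 20671.46 = 132683.43
Difference = |123368.15 − 132683.43| = 9315.28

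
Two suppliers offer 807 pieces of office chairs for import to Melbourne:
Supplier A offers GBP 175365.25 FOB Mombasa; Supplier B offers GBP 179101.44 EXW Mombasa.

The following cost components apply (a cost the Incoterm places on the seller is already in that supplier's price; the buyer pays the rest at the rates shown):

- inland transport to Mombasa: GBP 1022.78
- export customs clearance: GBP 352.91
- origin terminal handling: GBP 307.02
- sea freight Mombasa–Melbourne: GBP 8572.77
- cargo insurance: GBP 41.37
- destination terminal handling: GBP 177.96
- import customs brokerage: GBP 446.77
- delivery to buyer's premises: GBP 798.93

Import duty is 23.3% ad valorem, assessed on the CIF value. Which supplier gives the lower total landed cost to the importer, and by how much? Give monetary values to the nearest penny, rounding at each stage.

Supplier A (FOB):
CIF value = FOB price + freight + insurance = 175365.25 + 8572.77 + 41.37 = 183979.39
Import duty = 183979.39 × 23.3% = 42867.20
Buyer bears (A): 8572.77 + 41.37 + 177.96 + 446.77 + 798.93 = 10037.80
Landed cost (A) = invoice 175365.25 + 10037.80 + duty 42867.20 = 228270.25
Supplier B (EXW):
CIF value = EXW price + inland to port + export clearance + origin terminal + freight + insurance = 179101.44 + 1022.78 + 352.91 + 307.02 + 8572.77 + 41.37 = 189398.29
Import duty = 189398.29 × 23.3% = 44129.80
Buyer bears (B): 1022.78 + 352.91 + 307.02 + 8572.77 + 41.37 + 177.96 + 446.77 + 798.93 = 11720.51
Landed cost (B) = invoice 179101.44 + 11720.51 + duty 44129.80 = 234951.75
Difference = |228270.25 − 234951.75| = 6681.50

Supplier A is cheaper by GBP 6681.50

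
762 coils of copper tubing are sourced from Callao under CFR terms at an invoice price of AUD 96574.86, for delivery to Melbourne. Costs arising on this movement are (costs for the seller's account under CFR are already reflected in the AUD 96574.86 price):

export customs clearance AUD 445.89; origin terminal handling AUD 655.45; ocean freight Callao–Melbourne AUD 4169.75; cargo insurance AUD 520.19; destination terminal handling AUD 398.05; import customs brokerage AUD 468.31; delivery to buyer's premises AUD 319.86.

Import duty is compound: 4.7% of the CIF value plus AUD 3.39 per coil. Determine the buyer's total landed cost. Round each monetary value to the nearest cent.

Total landed cost: AUD 105427.92

CFR: the seller pays costs through ocean freight to the destination port, but not insurance.
Already in the invoice (seller's account under CFR): export clearance, origin terminal, freight — exclude.
CIF value = CFR price + insurance = 96574.86 + 520.19 = 97095.05
Ad valorem component: 97095.05 × 4.7% = 4563.47
Specific component: 762 × 3.39 = 2583.18
Import duty = 4563.47 + 2583.18 = 7146.65
Buyer bears: insurance 520.19 + destination terminal 398.05 + brokerage 468.31 + delivery 319.86 + duty 7146.65 = 8853.06
Landed cost = invoice 96574.86 + 8853.06 = 105427.92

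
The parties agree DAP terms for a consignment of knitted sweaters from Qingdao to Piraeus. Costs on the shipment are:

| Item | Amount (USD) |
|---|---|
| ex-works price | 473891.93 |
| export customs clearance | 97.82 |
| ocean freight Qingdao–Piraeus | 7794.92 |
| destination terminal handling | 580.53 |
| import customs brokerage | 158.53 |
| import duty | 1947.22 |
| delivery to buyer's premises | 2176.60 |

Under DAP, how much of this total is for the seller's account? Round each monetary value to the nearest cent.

DAP: the seller bears all costs to the named destination except import duty and clearance.
Seller's account: goods 473891.93 + export clearance 97.82 + freight 7794.92 + destination terminal 580.53 + delivery 2176.60 = 484541.80
Buyer's account: brokerage 158.53 + duty 1947.22 = 2105.75

Seller's account: USD 484541.80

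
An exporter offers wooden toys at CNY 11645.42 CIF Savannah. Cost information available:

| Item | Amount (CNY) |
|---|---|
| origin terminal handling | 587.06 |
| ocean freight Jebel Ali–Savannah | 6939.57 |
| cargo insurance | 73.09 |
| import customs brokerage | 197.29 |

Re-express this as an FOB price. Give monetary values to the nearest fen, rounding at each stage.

Not relevant to the conversion: origin terminal — on the seller under both CIF and FOB; already in the CIF price and stays in the FOB price. brokerage — on the buyer under both terms; not part of either seller's price.
From CIF to FOB, the seller no longer bears: freight, insurance.
FOB price = 11645.42 − 6939.57 − 73.09 = 4632.76

FOB price: CNY 4632.76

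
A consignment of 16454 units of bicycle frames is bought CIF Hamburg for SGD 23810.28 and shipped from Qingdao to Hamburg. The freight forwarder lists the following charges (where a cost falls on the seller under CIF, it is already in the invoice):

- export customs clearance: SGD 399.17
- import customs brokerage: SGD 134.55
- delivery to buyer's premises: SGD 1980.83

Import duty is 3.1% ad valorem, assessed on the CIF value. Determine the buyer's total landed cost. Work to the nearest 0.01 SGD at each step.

Total landed cost: SGD 26663.78

CIF: the seller pays costs through ocean freight and marine insurance to the destination port.
Already in the invoice (seller's account under CIF): export clearance — exclude.
The CIF price already equals the CIF value: 23810.28
Import duty = 23810.28 × 3.1% = 738.12
Buyer bears: brokerage 134.55 + delivery 1980.83 + duty 738.12 = 2853.50
Landed cost = invoice 23810.28 + 2853.50 = 26663.78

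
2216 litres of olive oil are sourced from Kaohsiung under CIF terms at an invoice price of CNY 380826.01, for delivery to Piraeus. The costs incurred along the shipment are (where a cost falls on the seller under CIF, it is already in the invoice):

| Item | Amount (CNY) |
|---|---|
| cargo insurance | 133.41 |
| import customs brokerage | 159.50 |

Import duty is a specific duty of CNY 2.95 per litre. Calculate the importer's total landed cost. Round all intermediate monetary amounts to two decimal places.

CIF: the seller pays costs through ocean freight and marine insurance to the destination port.
Already in the invoice (seller's account under CIF): insurance — exclude.
The CIF price already equals the CIF value: 380826.01
Import duty = 2216 × 2.95 = 6537.20
Buyer bears: brokerage 159.50 + duty 6537.20 = 6696.70
Landed cost = invoice 380826.01 + 6696.70 = 387522.71

Total landed cost: CNY 387522.71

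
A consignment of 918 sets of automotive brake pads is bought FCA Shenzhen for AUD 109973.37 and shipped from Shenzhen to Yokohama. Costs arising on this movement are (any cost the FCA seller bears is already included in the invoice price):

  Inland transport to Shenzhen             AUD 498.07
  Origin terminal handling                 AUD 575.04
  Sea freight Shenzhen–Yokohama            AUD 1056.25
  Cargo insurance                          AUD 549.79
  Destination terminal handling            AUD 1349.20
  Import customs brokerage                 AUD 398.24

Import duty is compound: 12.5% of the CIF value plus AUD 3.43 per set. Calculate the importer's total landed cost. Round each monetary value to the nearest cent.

FCA: the seller delivers export-cleared goods to the carrier; the buyer bears costs from that point.
Already in the invoice (seller's account under FCA): inland to port — exclude.
CIF value = FCA price + origin terminal + freight + insurance = 109973.37 + 575.04 + 1056.25 + 549.79 = 112154.45
Ad valorem component: 112154.45 × 12.5% = 14019.31
Specific component: 918 × 3.43 = 3148.74
Import duty = 14019.31 + 3148.74 = 17168.05
Buyer bears: origin terminal 575.04 + freight 1056.25 + insurance 549.79 + destination terminal 1349.20 + brokerage 398.24 + duty 17168.05 = 21096.57
Landed cost = invoice 109973.37 + 21096.57 = 131069.94

Total landed cost: AUD 131069.94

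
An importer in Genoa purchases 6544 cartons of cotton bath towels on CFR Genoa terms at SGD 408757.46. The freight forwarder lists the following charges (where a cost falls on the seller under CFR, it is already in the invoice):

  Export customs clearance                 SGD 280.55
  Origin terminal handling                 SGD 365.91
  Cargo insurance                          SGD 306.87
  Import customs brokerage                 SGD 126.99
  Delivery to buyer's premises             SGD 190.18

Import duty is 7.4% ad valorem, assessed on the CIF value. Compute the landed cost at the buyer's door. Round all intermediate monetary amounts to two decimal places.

CFR: the seller pays costs through ocean freight to the destination port, but not insurance.
Already in the invoice (seller's account under CFR): export clearance, origin terminal — exclude.
CIF value = CFR price + insurance = 408757.46 + 306.87 = 409064.33
Import duty = 409064.33 × 7.4% = 30270.76
Buyer bears: insurance 306.87 + brokerage 126.99 + delivery 190.18 + duty 30270.76 = 30894.80
Landed cost = invoice 408757.46 + 30894.80 = 439652.26

Total landed cost: SGD 439652.26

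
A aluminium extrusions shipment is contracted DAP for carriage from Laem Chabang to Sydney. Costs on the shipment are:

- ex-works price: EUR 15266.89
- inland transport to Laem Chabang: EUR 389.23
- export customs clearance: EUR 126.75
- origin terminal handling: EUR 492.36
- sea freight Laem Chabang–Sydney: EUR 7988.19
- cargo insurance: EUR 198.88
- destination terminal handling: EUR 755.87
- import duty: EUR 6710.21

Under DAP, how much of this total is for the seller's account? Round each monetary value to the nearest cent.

DAP: the seller bears all costs to the named destination except import duty and clearance.
Seller's account: goods 15266.89 + inland to port 389.23 + export clearance 126.75 + origin terminal 492.36 + freight 7988.19 + insurance 198.88 + destination terminal 755.87 = 25218.17
Buyer's account: duty 6710.21 = 6710.21

Seller's account: EUR 25218.17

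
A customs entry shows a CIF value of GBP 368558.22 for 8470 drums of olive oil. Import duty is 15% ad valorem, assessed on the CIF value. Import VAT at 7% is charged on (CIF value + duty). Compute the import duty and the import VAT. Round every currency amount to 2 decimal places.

Import duty: GBP 55283.73; import VAT: GBP 29668.94

Import duty = 368558.22 × 15% = 55283.73
VAT base = CIF + duty = 368558.22 + 55283.73 = 423841.95
Import VAT = 423841.95 × 7% = 29668.94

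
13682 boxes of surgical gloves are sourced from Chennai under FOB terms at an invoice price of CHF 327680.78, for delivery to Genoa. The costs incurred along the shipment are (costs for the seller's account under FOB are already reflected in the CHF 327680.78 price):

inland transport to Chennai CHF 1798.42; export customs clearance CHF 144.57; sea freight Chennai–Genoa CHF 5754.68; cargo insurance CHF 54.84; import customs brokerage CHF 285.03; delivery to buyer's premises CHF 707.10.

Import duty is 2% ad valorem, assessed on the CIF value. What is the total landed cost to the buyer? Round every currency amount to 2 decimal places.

FOB: the seller bears costs until goods are on board at the origin port; the buyer bears freight, insurance and all costs thereafter.
Already in the invoice (seller's account under FOB): inland to port, export clearance — exclude.
CIF value = FOB price + freight + insurance = 327680.78 + 5754.68 + 54.84 = 333490.30
Import duty = 333490.30 × 2% = 6669.81
Buyer bears: freight 5754.68 + insurance 54.84 + brokerage 285.03 + delivery 707.10 + duty 6669.81 = 13471.46
Landed cost = invoice 327680.78 + 13471.46 = 341152.24

Total landed cost: CHF 341152.24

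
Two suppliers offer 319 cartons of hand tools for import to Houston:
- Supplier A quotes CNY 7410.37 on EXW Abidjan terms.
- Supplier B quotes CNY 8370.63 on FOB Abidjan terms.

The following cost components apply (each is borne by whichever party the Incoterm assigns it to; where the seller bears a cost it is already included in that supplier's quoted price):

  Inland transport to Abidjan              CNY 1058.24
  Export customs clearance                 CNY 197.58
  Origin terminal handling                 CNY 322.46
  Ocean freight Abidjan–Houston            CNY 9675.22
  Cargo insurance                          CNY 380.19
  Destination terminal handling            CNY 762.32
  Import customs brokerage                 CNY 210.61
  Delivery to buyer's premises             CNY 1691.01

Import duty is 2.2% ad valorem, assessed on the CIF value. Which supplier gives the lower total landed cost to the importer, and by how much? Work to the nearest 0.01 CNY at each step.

Supplier A (EXW):
CIF value = EXW price + inland to port + export clearance + origin terminal + freight + insurance = 7410.37 + 1058.24 + 197.58 + 322.46 + 9675.22 + 380.19 = 19044.06
Import duty = 19044.06 × 2.2% = 418.97
Buyer bears (A): 1058.24 + 197.58 + 322.46 + 9675.22 + 380.19 + 762.32 + 210.61 + 1691.01 = 14297.63
Landed cost (A) = invoice 7410.37 + 14297.63 + duty 418.97 = 22126.97
Supplier B (FOB):
CIF value = FOB price + freight + insurance = 8370.63 + 9675.22 + 380.19 = 18426.04
Import duty = 18426.04 × 2.2% = 405.37
Buyer bears (B): 9675.22 + 380.19 + 762.32 + 210.61 + 1691.01 = 12719.35
Landed cost (B) = invoice 8370.63 + 12719.35 + duty 405.37 = 21495.35
Difference = |22126.97 − 21495.35| = 631.62

Supplier B is cheaper by CNY 631.62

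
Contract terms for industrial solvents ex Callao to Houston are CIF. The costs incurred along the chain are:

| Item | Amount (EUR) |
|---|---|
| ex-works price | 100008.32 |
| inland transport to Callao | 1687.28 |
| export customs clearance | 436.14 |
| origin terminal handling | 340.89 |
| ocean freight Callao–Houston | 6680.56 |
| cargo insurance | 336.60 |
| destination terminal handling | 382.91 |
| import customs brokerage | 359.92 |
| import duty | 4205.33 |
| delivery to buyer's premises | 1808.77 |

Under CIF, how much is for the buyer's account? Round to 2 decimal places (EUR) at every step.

CIF: the seller pays costs through ocean freight and marine insurance to the destination port.
Seller's account: goods 100008.32 + inland to port 1687.28 + export clearance 436.14 + origin terminal 340.89 + freight 6680.56 + insurance 336.60 = 109489.79
Buyer's account: destination terminal 382.91 + brokerage 359.92 + duty 4205.33 + delivery 1808.77 = 6756.93

Buyer's account: EUR 6756.93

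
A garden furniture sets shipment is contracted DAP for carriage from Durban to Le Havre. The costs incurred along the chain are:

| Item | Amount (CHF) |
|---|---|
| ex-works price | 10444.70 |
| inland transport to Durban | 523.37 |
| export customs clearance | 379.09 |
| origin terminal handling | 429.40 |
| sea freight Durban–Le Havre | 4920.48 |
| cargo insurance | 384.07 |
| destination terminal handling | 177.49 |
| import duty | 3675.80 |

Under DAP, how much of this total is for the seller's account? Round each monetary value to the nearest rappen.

DAP: the seller bears all costs to the named destination except import duty and clearance.
Seller's account: goods 10444.70 + inland to port 523.37 + export clearance 379.09 + origin terminal 429.40 + freight 4920.48 + insurance 384.07 + destination terminal 177.49 = 17258.60
Buyer's account: duty 3675.80 = 3675.80

Seller's account: CHF 17258.60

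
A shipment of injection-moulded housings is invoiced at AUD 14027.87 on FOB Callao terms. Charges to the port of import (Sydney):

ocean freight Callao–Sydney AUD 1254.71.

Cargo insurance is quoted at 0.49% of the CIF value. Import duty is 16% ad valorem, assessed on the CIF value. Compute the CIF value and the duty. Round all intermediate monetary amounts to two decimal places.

Let C be the CIF value. C = FOB price + freight + 0.49% × C
C − 0.49% × C = 14027.87 + 1254.71
0.9951 × C = 15282.58
C = 15282.58 / 0.9951 = 15357.83
Insurance premium = 0.49% × 15357.83 = 75.25
Import duty = 15357.83 × 16% = 2457.25

CIF value: AUD 15357.83; import duty: AUD 2457.25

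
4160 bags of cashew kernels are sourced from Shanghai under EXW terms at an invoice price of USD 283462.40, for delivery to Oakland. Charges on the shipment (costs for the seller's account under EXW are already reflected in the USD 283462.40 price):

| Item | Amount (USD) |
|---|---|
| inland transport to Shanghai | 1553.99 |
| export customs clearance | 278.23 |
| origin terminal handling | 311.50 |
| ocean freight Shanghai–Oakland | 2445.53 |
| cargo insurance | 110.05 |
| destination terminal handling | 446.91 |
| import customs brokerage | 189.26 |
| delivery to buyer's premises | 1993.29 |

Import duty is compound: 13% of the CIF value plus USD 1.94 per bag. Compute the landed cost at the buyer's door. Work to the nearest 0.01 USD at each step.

Total landed cost: USD 336322.58

EXW: the seller makes goods available at their premises; the buyer bears all onward costs.
CIF value = EXW price + inland to port + export clearance + origin terminal + freight + insurance = 283462.40 + 1553.99 + 278.23 + 311.50 + 2445.53 + 110.05 = 288161.70
Ad valorem component: 288161.70 × 13% = 37461.02
Specific component: 4160 × 1.94 = 8070.40
Import duty = 37461.02 + 8070.40 = 45531.42
Buyer bears: inland to port 1553.99 + export clearance 278.23 + origin terminal 311.50 + freight 2445.53 + insurance 110.05 + destination terminal 446.91 + brokerage 189.26 + delivery 1993.29 + duty 45531.42 = 52860.18
Landed cost = invoice 283462.40 + 52860.18 = 336322.58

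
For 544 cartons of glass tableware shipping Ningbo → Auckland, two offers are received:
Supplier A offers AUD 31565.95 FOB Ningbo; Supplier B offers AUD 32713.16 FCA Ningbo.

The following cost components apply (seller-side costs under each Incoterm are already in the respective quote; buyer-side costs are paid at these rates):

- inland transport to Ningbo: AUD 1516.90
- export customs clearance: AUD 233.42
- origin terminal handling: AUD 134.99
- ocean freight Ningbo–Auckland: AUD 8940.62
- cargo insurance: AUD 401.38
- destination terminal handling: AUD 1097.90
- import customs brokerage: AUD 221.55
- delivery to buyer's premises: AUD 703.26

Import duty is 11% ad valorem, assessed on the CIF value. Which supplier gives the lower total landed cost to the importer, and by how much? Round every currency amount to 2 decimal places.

Supplier A is cheaper by AUD 1423.25

Supplier A (FOB):
CIF value = FOB price + freight + insurance = 31565.95 + 8940.62 + 401.38 = 40907.95
Import duty = 40907.95 × 11% = 4499.87
Buyer bears (A): 8940.62 + 401.38 + 1097.90 + 221.55 + 703.26 = 11364.71
Landed cost (A) = invoice 31565.95 + 11364.71 + duty 4499.87 = 47430.53
Supplier B (FCA):
CIF value = FCA price + origin terminal + freight + insurance = 32713.16 + 134.99 + 8940.62 + 401.38 = 42190.15
Import duty = 42190.15 × 11% = 4640.92
Buyer bears (B): 134.99 + 8940.62 + 401.38 + 1097.90 + 221.55 + 703.26 = 11499.70
Landed cost (B) = invoice 32713.16 + 11499.70 + duty 4640.92 = 48853.78
Difference = |47430.53 − 48853.78| = 1423.25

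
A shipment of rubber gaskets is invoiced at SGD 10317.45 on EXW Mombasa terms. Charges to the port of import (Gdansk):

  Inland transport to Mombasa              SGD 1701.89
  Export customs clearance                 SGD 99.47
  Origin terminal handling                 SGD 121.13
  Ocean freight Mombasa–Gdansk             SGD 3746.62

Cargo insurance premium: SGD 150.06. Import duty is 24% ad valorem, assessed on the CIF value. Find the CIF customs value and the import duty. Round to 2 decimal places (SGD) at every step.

CIF value: SGD 16136.62; import duty: SGD 3872.79

CIF = EXW price + pre-shipment costs + freight + insurance
CIF = 10317.45 + 1701.89 + 99.47 + 121.13 + 3746.62 + 150.06 = 16136.62
Import duty = 16136.62 × 24% = 3872.79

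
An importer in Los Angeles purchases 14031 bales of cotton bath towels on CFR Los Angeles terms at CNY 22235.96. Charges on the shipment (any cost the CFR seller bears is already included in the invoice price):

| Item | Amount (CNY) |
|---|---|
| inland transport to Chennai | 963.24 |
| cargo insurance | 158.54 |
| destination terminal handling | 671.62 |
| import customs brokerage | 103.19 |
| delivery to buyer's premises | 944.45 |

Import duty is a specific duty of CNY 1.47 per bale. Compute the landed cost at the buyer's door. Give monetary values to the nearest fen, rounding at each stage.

CFR: the seller pays costs through ocean freight to the destination port, but not insurance.
Already in the invoice (seller's account under CFR): inland to port — exclude.
CIF value = CFR price + insurance = 22235.96 + 158.54 = 22394.50
Import duty = 14031 × 1.47 = 20625.57
Buyer bears: insurance 158.54 + destination terminal 671.62 + brokerage 103.19 + delivery 944.45 + duty 20625.57 = 22503.37
Landed cost = invoice 22235.96 + 22503.37 = 44739.33

Total landed cost: CNY 44739.33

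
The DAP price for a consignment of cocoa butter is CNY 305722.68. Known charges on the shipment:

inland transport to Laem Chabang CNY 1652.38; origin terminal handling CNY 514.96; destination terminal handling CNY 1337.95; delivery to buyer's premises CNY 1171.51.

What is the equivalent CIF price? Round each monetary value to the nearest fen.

Not relevant to the conversion: inland to port, origin terminal — on the seller under both DAP and CIF; already in the DAP price and stays in the CIF price.
From DAP to CIF, the seller no longer bears: destination terminal, delivery.
CIF price = 305722.68 − 1337.95 − 1171.51 = 303213.22

CIF price: CNY 303213.22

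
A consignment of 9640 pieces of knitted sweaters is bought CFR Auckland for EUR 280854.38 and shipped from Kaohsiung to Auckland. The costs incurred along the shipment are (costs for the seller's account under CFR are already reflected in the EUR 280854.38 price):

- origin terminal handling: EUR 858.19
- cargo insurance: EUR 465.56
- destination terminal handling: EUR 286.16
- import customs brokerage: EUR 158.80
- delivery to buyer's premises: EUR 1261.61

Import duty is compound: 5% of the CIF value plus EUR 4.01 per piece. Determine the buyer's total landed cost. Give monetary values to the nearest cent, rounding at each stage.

Total landed cost: EUR 335748.91

CFR: the seller pays costs through ocean freight to the destination port, but not insurance.
Already in the invoice (seller's account under CFR): origin terminal — exclude.
CIF value = CFR price + insurance = 280854.38 + 465.56 = 281319.94
Ad valorem component: 281319.94 × 5% = 14066.00
Specific component: 9640 × 4.01 = 38656.40
Import duty = 14066.00 + 38656.40 = 52722.40
Buyer bears: insurance 465.56 + destination terminal 286.16 + brokerage 158.80 + delivery 1261.61 + duty 52722.40 = 54894.53
Landed cost = invoice 280854.38 + 54894.53 = 335748.91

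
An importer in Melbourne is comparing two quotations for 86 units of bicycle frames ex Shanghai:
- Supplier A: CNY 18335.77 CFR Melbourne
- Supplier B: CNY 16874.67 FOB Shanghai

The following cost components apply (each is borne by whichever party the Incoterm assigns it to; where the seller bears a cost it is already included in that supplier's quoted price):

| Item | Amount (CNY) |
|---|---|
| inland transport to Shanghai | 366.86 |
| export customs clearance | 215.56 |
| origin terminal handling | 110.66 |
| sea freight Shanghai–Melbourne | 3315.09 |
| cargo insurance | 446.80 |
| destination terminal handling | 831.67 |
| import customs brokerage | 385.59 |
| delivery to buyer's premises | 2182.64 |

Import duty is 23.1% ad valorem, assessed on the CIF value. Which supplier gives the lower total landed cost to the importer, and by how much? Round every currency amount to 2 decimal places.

Supplier A (CFR):
CIF value = CFR price + insurance = 18335.77 + 446.80 = 18782.57
Import duty = 18782.57 × 23.1% = 4338.77
Buyer bears (A): 446.80 + 831.67 + 385.59 + 2182.64 = 3846.70
Landed cost (A) = invoice 18335.77 + 3846.70 + duty 4338.77 = 26521.24
Supplier B (FOB):
CIF value = FOB price + freight + insurance = 16874.67 + 3315.09 + 446.80 = 20636.56
Import duty = 20636.56 × 23.1% = 4767.05
Buyer bears (B): 3315.09 + 446.80 + 831.67 + 385.59 + 2182.64 = 7161.79
Landed cost (B) = invoice 16874.67 + 7161.79 + duty 4767.05 = 28803.51
Difference = |26521.24 − 28803.51| = 2282.27

Supplier A is cheaper by CNY 2282.27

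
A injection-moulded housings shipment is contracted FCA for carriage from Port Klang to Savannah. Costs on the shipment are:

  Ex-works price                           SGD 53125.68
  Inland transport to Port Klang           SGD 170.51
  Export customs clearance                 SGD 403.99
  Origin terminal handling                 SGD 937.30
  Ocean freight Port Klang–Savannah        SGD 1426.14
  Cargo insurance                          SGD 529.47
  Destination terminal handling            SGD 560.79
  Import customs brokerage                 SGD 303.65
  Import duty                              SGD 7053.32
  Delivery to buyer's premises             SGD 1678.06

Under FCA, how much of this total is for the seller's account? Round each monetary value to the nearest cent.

FCA: the seller delivers export-cleared goods to the carrier; the buyer bears costs from that point.
Seller's account: goods 53125.68 + inland to port 170.51 + export clearance 403.99 = 53700.18
Buyer's account: origin terminal 937.30 + freight 1426.14 + insurance 529.47 + destination terminal 560.79 + brokerage 303.65 + duty 7053.32 + delivery 1678.06 = 12488.73

Seller's account: SGD 53700.18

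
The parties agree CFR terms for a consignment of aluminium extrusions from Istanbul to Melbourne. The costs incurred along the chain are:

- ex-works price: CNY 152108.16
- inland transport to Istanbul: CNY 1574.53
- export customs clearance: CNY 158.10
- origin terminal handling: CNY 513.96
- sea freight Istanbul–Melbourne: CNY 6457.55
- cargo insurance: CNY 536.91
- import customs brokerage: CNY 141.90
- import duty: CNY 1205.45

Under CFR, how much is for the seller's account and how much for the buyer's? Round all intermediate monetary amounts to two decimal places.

Seller: CNY 160812.30; buyer: CNY 1884.26

CFR: the seller pays costs through ocean freight to the destination port, but not insurance.
Seller's account: goods 152108.16 + inland to port 1574.53 + export clearance 158.10 + origin terminal 513.96 + freight 6457.55 = 160812.30
Buyer's account: insurance 536.91 + brokerage 141.90 + duty 1205.45 = 1884.26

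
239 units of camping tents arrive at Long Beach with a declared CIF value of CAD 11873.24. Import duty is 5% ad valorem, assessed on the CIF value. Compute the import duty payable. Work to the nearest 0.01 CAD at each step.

Import duty = 11873.24 × 5% = 593.66

Import duty: CAD 593.66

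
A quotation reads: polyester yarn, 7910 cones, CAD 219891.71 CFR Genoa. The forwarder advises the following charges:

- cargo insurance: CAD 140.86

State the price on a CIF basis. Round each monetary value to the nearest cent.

From CFR to CIF, the seller additionally bears: insurance.
CIF price = 219891.71 + 140.86 = 220032.57

CIF price: CAD 220032.57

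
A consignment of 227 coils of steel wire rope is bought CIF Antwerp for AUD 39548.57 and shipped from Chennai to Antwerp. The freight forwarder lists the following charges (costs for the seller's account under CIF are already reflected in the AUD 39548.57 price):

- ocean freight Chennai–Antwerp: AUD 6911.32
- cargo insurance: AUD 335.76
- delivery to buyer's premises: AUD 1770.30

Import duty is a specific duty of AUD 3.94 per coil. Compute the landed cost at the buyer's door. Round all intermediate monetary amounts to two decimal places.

CIF: the seller pays costs through ocean freight and marine insurance to the destination port.
Already in the invoice (seller's account under CIF): freight, insurance — exclude.
The CIF price already equals the CIF value: 39548.57
Import duty = 227 × 3.94 = 894.38
Buyer bears: delivery 1770.30 + duty 894.38 = 2664.68
Landed cost = invoice 39548.57 + 2664.68 = 42213.25

Total landed cost: AUD 42213.25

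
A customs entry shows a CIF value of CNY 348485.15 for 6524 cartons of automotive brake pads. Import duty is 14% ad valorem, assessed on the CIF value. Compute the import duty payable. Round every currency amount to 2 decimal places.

Import duty: CNY 48787.92

Import duty = 348485.15 × 14% = 48787.92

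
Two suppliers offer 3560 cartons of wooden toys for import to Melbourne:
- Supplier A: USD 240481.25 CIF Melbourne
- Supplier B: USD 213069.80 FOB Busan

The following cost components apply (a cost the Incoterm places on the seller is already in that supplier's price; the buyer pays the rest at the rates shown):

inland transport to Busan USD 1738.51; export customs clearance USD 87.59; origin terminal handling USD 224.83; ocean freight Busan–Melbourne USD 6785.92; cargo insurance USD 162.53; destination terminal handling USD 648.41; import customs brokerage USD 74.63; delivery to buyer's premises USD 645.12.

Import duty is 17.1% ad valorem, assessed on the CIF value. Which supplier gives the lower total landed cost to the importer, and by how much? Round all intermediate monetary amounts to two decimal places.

Supplier B is cheaper by USD 23962.17

Supplier A (CIF):
The CIF price already equals the CIF value: 240481.25
Import duty = 240481.25 × 17.1% = 41122.29
Buyer bears (A): 648.41 + 74.63 + 645.12 = 1368.16
Landed cost (A) = invoice 240481.25 + 1368.16 + duty 41122.29 = 282971.70
Supplier B (FOB):
CIF value = FOB price + freight + insurance = 213069.80 + 6785.92 + 162.53 = 220018.25
Import duty = 220018.25 × 17.1% = 37623.12
Buyer bears (B): 6785.92 + 162.53 + 648.41 + 74.63 + 645.12 = 8316.61
Landed cost (B) = invoice 213069.80 + 8316.61 + duty 37623.12 = 259009.53
Difference = |282971.70 − 259009.53| = 23962.17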